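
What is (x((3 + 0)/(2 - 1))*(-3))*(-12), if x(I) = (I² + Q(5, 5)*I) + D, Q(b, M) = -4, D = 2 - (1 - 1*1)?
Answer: -36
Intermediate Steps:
D = 2 (D = 2 - (1 - 1) = 2 - 1*0 = 2 + 0 = 2)
x(I) = 2 + I² - 4*I (x(I) = (I² - 4*I) + 2 = 2 + I² - 4*I)
(x((3 + 0)/(2 - 1))*(-3))*(-12) = ((2 + ((3 + 0)/(2 - 1))² - 4*(3 + 0)/(2 - 1))*(-3))*(-12) = ((2 + (3/1)² - 12/1)*(-3))*(-12) = ((2 + (3*1)² - 12)*(-3))*(-12) = ((2 + 3² - 4*3)*(-3))*(-12) = ((2 + 9 - 12)*(-3))*(-12) = -1*(-3)*(-12) = 3*(-12) = -36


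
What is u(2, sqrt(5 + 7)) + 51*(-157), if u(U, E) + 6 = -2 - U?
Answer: -8017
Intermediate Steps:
u(U, E) = -8 - U (u(U, E) = -6 + (-2 - U) = -8 - U)
u(2, sqrt(5 + 7)) + 51*(-157) = (-8 - 1*2) + 51*(-157) = (-8 - 2) - 8007 = -10 - 8007 = -8017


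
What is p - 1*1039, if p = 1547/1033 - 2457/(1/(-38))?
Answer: 95375338/1033 ≈ 92329.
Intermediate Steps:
p = 96448625/1033 (p = 1547*(1/1033) - 2457/(-1/38) = 1547/1033 - 2457*(-38) = 1547/1033 + 93366 = 96448625/1033 ≈ 93368.)
p - 1*1039 = 96448625/1033 - 1*1039 = 96448625/1033 - 1039 = 95375338/1033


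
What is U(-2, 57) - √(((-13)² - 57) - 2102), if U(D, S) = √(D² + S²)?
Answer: √3253 - I*√1990 ≈ 57.035 - 44.609*I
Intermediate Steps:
U(-2, 57) - √(((-13)² - 57) - 2102) = √((-2)² + 57²) - √(((-13)² - 57) - 2102) = √(4 + 3249) - √((169 - 57) - 2102) = √3253 - √(112 - 2102) = √3253 - √(-1990) = √3253 - I*√1990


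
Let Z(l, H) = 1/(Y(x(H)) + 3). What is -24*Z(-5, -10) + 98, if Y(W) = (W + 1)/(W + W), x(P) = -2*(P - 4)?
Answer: 17962/197 ≈ 91.178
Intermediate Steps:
x(P) = 8 - 2*P (x(P) = -2*(-4 + P) = 8 - 2*P)
Y(W) = (1 + W)/(2*W) (Y(W) = (1 + W)/((2*W)) = (1 + W)*(1/(2*W)) = (1 + W)/(2*W))
Z(l, H) = 1/(3 + (9 - 2*H)/(2*(8 - 2*H))) (Z(l, H) = 1/((1 + (8 - 2*H))/(2*(8 - 2*H)) + 3) = 1/((9 - 2*H)/(2*(8 - 2*H)) + 3) = 1/(3 + (9 - 2*H)/(2*(8 - 2*H))))
-24*Z(-5, -10) + 98 = -96*(4 - 1*(-10))/(57 - 14*(-10)) + 98 = -96*(4 + 10)/(57 + 140) + 98 = -96*14/197 + 98 = -24*56/197 + 98 = -1344/197 + 98 = 17962/197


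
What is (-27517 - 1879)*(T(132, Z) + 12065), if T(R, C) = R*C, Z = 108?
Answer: -773732116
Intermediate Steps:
T(R, C) = C*R
(-27517 - 1879)*(T(132, Z) + 12065) = (-27517 - 1879)*(108*132 + 12065) = -29396*(14256 + 12065) = -29396*26321 = -773732116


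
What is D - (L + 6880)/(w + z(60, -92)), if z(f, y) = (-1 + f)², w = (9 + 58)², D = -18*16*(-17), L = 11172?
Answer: 19501534/3985 ≈ 4893.7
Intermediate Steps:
D = 4896 (D = -288*(-17) = 4896)
w = 4489 (w = 67² = 4489)
D - (L + 6880)/(w + z(60, -92)) = 4896 - (11172 + 6880)/(4489 + (-1 + 60)²) = 4896 - 18052/(4489 + 59²) = 4896 - 18052/(4489 + 3481) = 4896 - 18052/7970 = 4896 - 1*9026/3985 = 4896 - 9026/3985 = 19501534/3985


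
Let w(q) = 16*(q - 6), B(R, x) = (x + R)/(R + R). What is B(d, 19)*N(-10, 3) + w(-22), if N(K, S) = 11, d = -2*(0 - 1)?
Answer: -1561/4 ≈ -390.25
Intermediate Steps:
d = 2 (d = -2*(-1) = 2)
B(R, x) = (R + x)/(2*R) (B(R, x) = (R + x)/((2*R)) = (R + x)*(1/(2*R)) = (R + x)/(2*R))
w(q) = -96 + 16*q (w(q) = 16*(-6 + q) = -96 + 16*q)
B(d, 19)*N(-10, 3) + w(-22) = ((½)*(2 + 19)/2)*11 + (-96 + 16*(-22)) = ((½)*(½)*21)*11 + (-96 - 352) = (21/4)*11 - 448 = 231/4 - 448 = -1561/4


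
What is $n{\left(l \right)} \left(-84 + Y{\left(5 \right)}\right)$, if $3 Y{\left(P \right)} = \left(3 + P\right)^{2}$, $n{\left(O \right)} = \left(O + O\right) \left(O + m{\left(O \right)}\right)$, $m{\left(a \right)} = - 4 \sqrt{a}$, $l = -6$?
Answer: $-4512 - 3008 i \sqrt{6} \approx -4512.0 - 7368.1 i$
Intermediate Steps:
$n{\left(O \right)} = 2 O \left(O - 4 \sqrt{O}\right)$ ($n{\left(O \right)} = \left(O + O\right) \left(O - 4 \sqrt{O}\right) = 2 O \left(O - 4 \sqrt{O}\right)$)
$Y{\left(P \right)} = \frac{\left(3 + P\right)^{2}}{3}$
$n{\left(l \right)} \left(-84 + Y{\left(5 \right)}\right) = \left(- 8 \left(-6\right)^{\frac{3}{2}} + 2 \left(-6\right)^{2}\right) \left(-84 + \frac{\left(3 + 5\right)^{2}}{3}\right) = \left(- 8 \left(- 6 i \sqrt{6}\right) + 2 \cdot 36\right) \left(-84 + \frac{8^{2}}{3}\right) = \left(48 i \sqrt{6} + 72\right) \left(-84 + \frac{1}{3} \cdot 64\right) = \left(72 + 48 i \sqrt{6}\right) \left(-84 + \frac{64}{3}\right) = \left(72 + 48 i \sqrt{6}\right) \left(- \frac{188}{3}\right) = -4512 - 3008 i \sqrt{6}$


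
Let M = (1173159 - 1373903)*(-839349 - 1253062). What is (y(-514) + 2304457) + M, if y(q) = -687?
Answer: 420041257554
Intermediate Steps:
M = 420038953784 (M = -200744*(-2092411) = 420038953784)
(y(-514) + 2304457) + M = (-687 + 2304457) + 420038953784 = 2303770 + 420038953784 = 420041257554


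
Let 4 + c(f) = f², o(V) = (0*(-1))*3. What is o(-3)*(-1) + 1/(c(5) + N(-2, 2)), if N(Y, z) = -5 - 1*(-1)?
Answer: 1/17 ≈ 0.058824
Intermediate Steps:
o(V) = 0 (o(V) = 0*3 = 0)
c(f) = -4 + f²
N(Y, z) = -4 (N(Y, z) = -5 + 1 = -4)
o(-3)*(-1) + 1/(c(5) + N(-2, 2)) = 0*(-1) + 1/((-4 + 5²) - 4) = 0 + 1/((-4 + 25) - 4) = 0 + 1/(21 - 4) = 0 + 1/17 = 1/17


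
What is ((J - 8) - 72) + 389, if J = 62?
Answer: 371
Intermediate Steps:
((J - 8) - 72) + 389 = ((62 - 8) - 72) + 389 = (54 - 72) + 389 = -18 + 389 = 371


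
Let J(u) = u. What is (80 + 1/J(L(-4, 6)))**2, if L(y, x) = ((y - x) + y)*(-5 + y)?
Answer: 101626561/15876 ≈ 6401.3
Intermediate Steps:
L(y, x) = (-5 + y)*(-x + 2*y) (L(y, x) = (-x + 2*y)*(-5 + y) = (-5 + y)*(-x + 2*y))
(80 + 1/J(L(-4, 6)))**2 = (80 + 1/(-10*(-4) + 2*(-4)**2 + 5*6 - 1*6*(-4)))**2 = (80 + 1/(40 + 2*16 + 30 + 24))**2 = (80 + 1/(40 + 32 + 30 + 24))**2 = (80 + 1/126)**2 = (10081/126)**2 = 101626561/15876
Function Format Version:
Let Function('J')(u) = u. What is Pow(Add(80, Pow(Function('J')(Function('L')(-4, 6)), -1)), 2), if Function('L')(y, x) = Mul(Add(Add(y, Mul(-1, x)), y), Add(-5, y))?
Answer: Rational(101626561, 15876) ≈ 6401.3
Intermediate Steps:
Function('L')(y, x) = Mul(Add(-5, y), Add(Mul(-1, x), Mul(2, y))) (Function('L')(y, x) = Mul(Add(Mul(-1, x), Mul(2, y)), Add(-5, y)) = Mul(Add(-5, y), Add(Mul(-1, x), Mul(2, y))))
Pow(Add(80, Pow(Function('J')(Function('L')(-4, 6)), -1)), 2) = Pow(Add(80, Pow(Add(Mul(-10, -4), Mul(2, Pow(-4, 2)), Mul(5, 6), Mul(-1, 6, -4)), -1)), 2) = Pow(Add(80, Pow(Add(40, Mul(2, 16), 30, 24), -1)), 2) = Pow(Add(80, Pow(Add(40, 32, 30, 24), -1)), 2) = Pow(Add(80, Pow(126, -1)), 2) = Pow(Add(80, Rational(1, 126)), 2) = Pow(Rational(10081, 126), 2) = Rational(101626561, 15876)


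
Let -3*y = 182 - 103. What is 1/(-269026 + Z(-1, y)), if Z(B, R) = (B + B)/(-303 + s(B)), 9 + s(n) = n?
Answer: -313/84205136 ≈ -3.7171e-6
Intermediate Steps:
y = -79/3 (y = -(182 - 103)/3 = -⅓*79 = -79/3 ≈ -26.333)
s(n) = -9 + n
Z(B, R) = 2*B/(-312 + B) (Z(B, R) = (B + B)/(-303 + (-9 + B)) = (2*B)/(-312 + B) = 2*B/(-312 + B))
1/(-269026 + Z(-1, y)) = 1/(-269026 + 2*(-1)/(-312 - 1)) = 1/(-269026 + 2*(-1)/(-313)) = 1/(-269026 + 2*(-1)*(-1/313)) = 1/(-269026 + 2/313) = 1/(-84205136/313) = -313/84205136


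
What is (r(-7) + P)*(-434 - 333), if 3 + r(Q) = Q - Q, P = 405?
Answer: -308334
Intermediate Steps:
r(Q) = -3 (r(Q) = -3 + (Q - Q) = -3 + 0 = -3)
(r(-7) + P)*(-434 - 333) = (-3 + 405)*(-434 - 333) = 402*(-767) = -308334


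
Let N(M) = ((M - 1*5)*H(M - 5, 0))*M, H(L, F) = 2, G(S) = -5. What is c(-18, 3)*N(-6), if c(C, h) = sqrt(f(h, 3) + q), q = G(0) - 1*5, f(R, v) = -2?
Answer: 264*I*sqrt(3) ≈ 457.26*I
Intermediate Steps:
q = -10 (q = -5 - 1*5 = -5 - 5 = -10)
c(C, h) = 2*I*sqrt(3) (c(C, h) = sqrt(-2 - 10) = sqrt(-12) = 2*I*sqrt(3))
N(M) = M*(-10 + 2*M) (N(M) = ((M - 1*5)*2)*M = ((M - 5)*2)*M = ((-5 + M)*2)*M = (-10 + 2*M)*M = M*(-10 + 2*M))
c(-18, 3)*N(-6) = (2*I*sqrt(3))*(2*(-6)*(-5 - 6)) = (2*I*sqrt(3))*(2*(-6)*(-11)) = (2*I*sqrt(3))*132 = 264*I*sqrt(3)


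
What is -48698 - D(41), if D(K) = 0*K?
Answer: -48698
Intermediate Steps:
D(K) = 0
-48698 - D(41) = -48698 - 1*0 = -48698 + 0 = -48698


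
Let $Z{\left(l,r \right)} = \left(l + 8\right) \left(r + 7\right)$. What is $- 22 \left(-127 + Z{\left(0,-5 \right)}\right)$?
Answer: $2442$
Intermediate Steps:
$Z{\left(l,r \right)} = \left(7 + r\right) \left(8 + l\right)$ ($Z{\left(l,r \right)} = \left(8 + l\right) \left(7 + r\right) = \left(7 + r\right) \left(8 + l\right)$)
$- 22 \left(-127 + Z{\left(0,-5 \right)}\right) = - 22 \left(-127 + \left(56 + 7 \cdot 0 + 8 \left(-5\right) + 0 \left(-5\right)\right)\right) = - 22 \left(-127 + \left(56 + 0 - 40 + 0\right)\right) = - 22 \left(-127 + 16\right) = \left(-22\right) \left(-111\right) = 2442$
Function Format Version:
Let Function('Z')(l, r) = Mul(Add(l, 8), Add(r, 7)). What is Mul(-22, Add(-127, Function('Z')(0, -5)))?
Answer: 2442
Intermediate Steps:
Function('Z')(l, r) = Mul(Add(7, r), Add(8, l)) (Function('Z')(l, r) = Mul(Add(8, l), Add(7, r)) = Mul(Add(7, r), Add(8, l)))
Mul(-22, Add(-127, Function('Z')(0, -5))) = Mul(-22, Add(-127, Add(56, Mul(7, 0), Mul(8, -5), Mul(0, -5)))) = Mul(-22, Add(-127, Add(56, 0, -40, 0))) = Mul(-22, Add(-127, 16)) = Mul(-22, -111) = 2442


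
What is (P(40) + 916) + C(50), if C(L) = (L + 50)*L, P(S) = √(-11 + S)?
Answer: 5916 + √29 ≈ 5921.4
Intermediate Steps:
C(L) = L*(50 + L) (C(L) = (50 + L)*L = L*(50 + L))
(P(40) + 916) + C(50) = (√(-11 + 40) + 916) + 50*(50 + 50) = (√29 + 916) + 50*100 = (916 + √29) + 5000 = 5916 + √29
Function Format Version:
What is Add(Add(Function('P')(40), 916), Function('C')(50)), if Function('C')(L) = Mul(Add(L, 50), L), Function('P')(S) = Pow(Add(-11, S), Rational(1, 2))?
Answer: Add(5916, Pow(29, Rational(1, 2))) ≈ 5921.4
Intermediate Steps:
Function('C')(L) = Mul(L, Add(50, L)) (Function('C')(L) = Mul(Add(50, L), L) = Mul(L, Add(50, L)))
Add(Add(Function('P')(40), 916), Function('C')(50)) = Add(Add(Pow(Add(-11, 40), Rational(1, 2)), 916), Mul(50, Add(50, 50))) = Add(Add(Pow(29, Rational(1, 2)), 916), Mul(50, 100)) = Add(Add(916, Pow(29, Rational(1, 2))), 5000) = Add(5916, Pow(29, Rational(1, 2)))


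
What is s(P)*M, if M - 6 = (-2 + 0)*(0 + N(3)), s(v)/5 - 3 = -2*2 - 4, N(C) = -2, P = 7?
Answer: -250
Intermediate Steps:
s(v) = -25 (s(v) = 15 + 5*(-2*2 - 4) = 15 + 5*(-4 - 4) = 15 + 5*(-8) = 15 - 40 = -25)
M = 10 (M = 6 + (-2 + 0)*(0 - 2) = 6 - 2*(-2) = 6 + 4 = 10)
s(P)*M = -25*10 = -250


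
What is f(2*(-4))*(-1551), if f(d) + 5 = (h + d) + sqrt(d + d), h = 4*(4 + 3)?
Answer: -23265 - 6204*I ≈ -23265.0 - 6204.0*I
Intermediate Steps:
h = 28 (h = 4*7 = 28)
f(d) = 23 + d + sqrt(2)*sqrt(d) (f(d) = -5 + ((28 + d) + sqrt(d + d)) = -5 + ((28 + d) + sqrt(2*d)) = -5 + ((28 + d) + sqrt(2)*sqrt(d)) = -5 + (28 + d + sqrt(2)*sqrt(d)) = 23 + d + sqrt(2)*sqrt(d))
f(2*(-4))*(-1551) = (23 + 2*(-4) + sqrt(2)*sqrt(2*(-4)))*(-1551) = (23 - 8 + sqrt(2)*sqrt(-8))*(-1551) = (23 - 8 + sqrt(2)*(2*I*sqrt(2)))*(-1551) = (23 - 8 + 4*I)*(-1551) = (15 + 4*I)*(-1551) = -23265 - 6204*I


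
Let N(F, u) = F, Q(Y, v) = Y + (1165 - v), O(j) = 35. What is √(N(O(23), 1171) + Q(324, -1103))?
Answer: √2627 ≈ 51.254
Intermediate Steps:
Q(Y, v) = 1165 + Y - v
√(N(O(23), 1171) + Q(324, -1103)) = √(35 + (1165 + 324 - 1*(-1103))) = √(35 + (1165 + 324 + 1103)) = √(35 + 2592) = √2627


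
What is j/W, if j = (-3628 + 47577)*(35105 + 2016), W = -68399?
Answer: -1631430829/68399 ≈ -23852.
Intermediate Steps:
j = 1631430829 (j = 43949*37121 = 1631430829)
j/W = 1631430829/(-68399) = 1631430829*(-1/68399) = -1631430829/68399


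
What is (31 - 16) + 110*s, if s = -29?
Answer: -3175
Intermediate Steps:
(31 - 16) + 110*s = (31 - 16) + 110*(-29) = 15 - 3190 = -3175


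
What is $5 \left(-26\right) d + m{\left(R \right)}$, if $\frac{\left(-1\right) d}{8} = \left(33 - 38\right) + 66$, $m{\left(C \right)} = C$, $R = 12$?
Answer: $63452$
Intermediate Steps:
$d = -488$ ($d = - 8 \left(\left(33 - 38\right) + 66\right) = - 8 \left(-5 + 66\right) = \left(-8\right) 61 = -488$)
$5 \left(-26\right) d + m{\left(R \right)} = 5 \left(-26\right) \left(-488\right) + 12 = \left(-130\right) \left(-488\right) + 12 = 63440 + 12 = 63452$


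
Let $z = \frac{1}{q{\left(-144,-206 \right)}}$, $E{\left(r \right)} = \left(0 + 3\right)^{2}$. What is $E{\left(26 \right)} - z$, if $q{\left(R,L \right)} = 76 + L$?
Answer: $\frac{1171}{130} \approx 9.0077$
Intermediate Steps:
$E{\left(r \right)} = 9$ ($E{\left(r \right)} = 3^{2} = 9$)
$z = - \frac{1}{130}$ ($z = \frac{1}{76 - 206} = \frac{1}{-130} = - \frac{1}{130} \approx -0.0076923$)
$E{\left(26 \right)} - z = 9 - - \frac{1}{130} = 9 + \frac{1}{130} = \frac{1171}{130}$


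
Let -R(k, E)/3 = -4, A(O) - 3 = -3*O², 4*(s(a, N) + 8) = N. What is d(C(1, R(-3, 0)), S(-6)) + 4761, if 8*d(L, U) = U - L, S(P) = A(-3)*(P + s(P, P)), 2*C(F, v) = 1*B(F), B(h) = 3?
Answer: 76917/16 ≈ 4807.3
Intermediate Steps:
s(a, N) = -8 + N/4
A(O) = 3 - 3*O²
R(k, E) = 12 (R(k, E) = -3*(-4) = 12)
C(F, v) = 3/2 (C(F, v) = (1*3)/2 = (½)*3 = 3/2)
S(P) = 192 - 30*P (S(P) = (3 - 3*(-3)²)*(P + (-8 + P/4)) = (3 - 3*9)*(-8 + 5*P/4) = (3 - 27)*(-8 + 5*P/4) = -24*(-8 + 5*P/4) = 192 - 30*P)
d(L, U) = -L/8 + U/8 (d(L, U) = (U - L)/8 = -L/8 + U/8)
d(C(1, R(-3, 0)), S(-6)) + 4761 = (-⅛*3/2 + (192 - 30*(-6))/8) + 4761 = (-3/16 + (192 + 180)/8) + 4761 = (-3/16 + (⅛)*372) + 4761 = (-3/16 + 93/2) + 4761 = 741/16 + 4761 = 76917/16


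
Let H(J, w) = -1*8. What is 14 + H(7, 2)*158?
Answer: -1250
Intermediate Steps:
H(J, w) = -8
14 + H(7, 2)*158 = 14 - 8*158 = 14 - 1264 = -1250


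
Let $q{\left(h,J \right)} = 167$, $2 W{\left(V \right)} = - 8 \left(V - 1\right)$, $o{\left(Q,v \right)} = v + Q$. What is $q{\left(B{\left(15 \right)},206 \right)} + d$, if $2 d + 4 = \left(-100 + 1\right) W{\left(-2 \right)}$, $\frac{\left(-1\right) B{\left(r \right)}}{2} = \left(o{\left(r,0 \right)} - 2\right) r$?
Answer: $-429$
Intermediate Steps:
$o{\left(Q,v \right)} = Q + v$
$W{\left(V \right)} = 4 - 4 V$ ($W{\left(V \right)} = \frac{\left(-8\right) \left(V - 1\right)}{2} = \frac{\left(-8\right) \left(-1 + V\right)}{2} = \frac{8 - 8 V}{2} = 4 - 4 V$)
$B{\left(r \right)} = - 2 r \left(-2 + r\right)$ ($B{\left(r \right)} = - 2 \left(\left(r + 0\right) - 2\right) r = - 2 \left(r - 2\right) r = - 2 \left(-2 + r\right) r = - 2 r \left(-2 + r\right)$)
$d = -596$ ($d = -2 + \frac{\left(-100 + 1\right) \left(4 - -8\right)}{2} = -2 + \frac{\left(-99\right) \left(4 + 8\right)}{2} = -2 + \frac{\left(-99\right) 12}{2} = -2 + \frac{1}{2} \left(-1188\right) = -2 - 594 = -596$)
$q{\left(B{\left(15 \right)},206 \right)} + d = 167 - 596 = -429$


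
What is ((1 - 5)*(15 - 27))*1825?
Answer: 87600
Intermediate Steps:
((1 - 5)*(15 - 27))*1825 = -4*(-12)*1825 = 48*1825 = 87600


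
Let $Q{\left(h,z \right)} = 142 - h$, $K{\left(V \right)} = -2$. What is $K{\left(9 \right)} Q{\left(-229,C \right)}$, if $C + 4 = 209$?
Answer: $-742$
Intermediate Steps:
$C = 205$ ($C = -4 + 209 = 205$)
$K{\left(9 \right)} Q{\left(-229,C \right)} = - 2 \left(142 - -229\right) = - 2 \left(142 + 229\right) = \left(-2\right) 371 = -742$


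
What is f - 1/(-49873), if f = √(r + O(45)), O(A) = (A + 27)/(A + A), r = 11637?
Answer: 1/49873 + √290945/5 ≈ 107.88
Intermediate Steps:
O(A) = (27 + A)/(2*A) (O(A) = (27 + A)/((2*A)) = (27 + A)*(1/(2*A)) = (27 + A)/(2*A))
f = √290945/5 (f = √(11637 + (½)*(27 + 45)/45) = √(11637 + (½)*(1/45)*72) = √(11637 + ⅘) = √(58189/5) = √290945/5 ≈ 107.88)
f - 1/(-49873) = √290945/5 - 1/(-49873) = √290945/5 - 1*(-1/49873) = √290945/5 + 1/49873 = 1/49873 + √290945/5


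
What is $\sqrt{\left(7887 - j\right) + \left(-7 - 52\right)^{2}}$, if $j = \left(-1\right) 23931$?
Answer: $\sqrt{35299} \approx 187.88$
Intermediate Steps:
$j = -23931$
$\sqrt{\left(7887 - j\right) + \left(-7 - 52\right)^{2}} = \sqrt{\left(7887 - -23931\right) + \left(-7 - 52\right)^{2}} = \sqrt{\left(7887 + 23931\right) + \left(-59\right)^{2}} = \sqrt{31818 + 3481} = \sqrt{35299}$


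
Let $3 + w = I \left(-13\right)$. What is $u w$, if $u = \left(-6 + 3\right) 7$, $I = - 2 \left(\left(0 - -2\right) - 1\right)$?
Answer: $-483$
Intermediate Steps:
$I = -2$ ($I = - 2 \left(\left(0 + 2\right) - 1\right) = - 2 \left(2 - 1\right) = \left(-2\right) 1 = -2$)
$u = -21$ ($u = \left(-3\right) 7 = -21$)
$w = 23$ ($w = -3 - -26 = -3 + 26 = 23$)
$u w = \left(-21\right) 23 = -483$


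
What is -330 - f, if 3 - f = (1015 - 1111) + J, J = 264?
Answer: -165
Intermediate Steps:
f = -165 (f = 3 - ((1015 - 1111) + 264) = 3 - (-96 + 264) = 3 - 1*168 = 3 - 168 = -165)
-330 - f = -330 - 1*(-165) = -330 + 165 = -165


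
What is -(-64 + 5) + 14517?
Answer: 14576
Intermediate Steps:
-(-64 + 5) + 14517 = -1*(-59) + 14517 = 59 + 14517 = 14576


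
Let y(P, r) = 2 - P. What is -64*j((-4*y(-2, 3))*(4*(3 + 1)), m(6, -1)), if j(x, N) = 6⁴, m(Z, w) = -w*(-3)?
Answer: -82944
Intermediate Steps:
m(Z, w) = 3*w
j(x, N) = 1296
-64*j((-4*y(-2, 3))*(4*(3 + 1)), m(6, -1)) = -64*1296 = -82944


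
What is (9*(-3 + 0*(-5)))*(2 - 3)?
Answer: 27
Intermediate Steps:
(9*(-3 + 0*(-5)))*(2 - 3) = (9*(-3 + 0))*(-1) = (9*(-3))*(-1) = -27*(-1) = 27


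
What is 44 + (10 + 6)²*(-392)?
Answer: -100308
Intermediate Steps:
44 + (10 + 6)²*(-392) = 44 + 16²*(-392) = 44 + 256*(-392) = 44 - 100352 = -100308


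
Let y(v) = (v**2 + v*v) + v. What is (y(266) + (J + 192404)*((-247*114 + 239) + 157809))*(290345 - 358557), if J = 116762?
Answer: -2739237954489816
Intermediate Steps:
y(v) = v + 2*v**2 (y(v) = (v**2 + v**2) + v = 2*v**2 + v = v + 2*v**2)
(y(266) + (J + 192404)*((-247*114 + 239) + 157809))*(290345 - 358557) = (266*(1 + 2*266) + (116762 + 192404)*((-247*114 + 239) + 157809))*(290345 - 358557) = (266*(1 + 532) + 309166*((-28158 + 239) + 157809))*(-68212) = (266*533 + 309166*(-27919 + 157809))*(-68212) = (141778 + 309166*129890)*(-68212) = (141778 + 40157571740)*(-68212) = 40157713518*(-68212) = -2739237954489816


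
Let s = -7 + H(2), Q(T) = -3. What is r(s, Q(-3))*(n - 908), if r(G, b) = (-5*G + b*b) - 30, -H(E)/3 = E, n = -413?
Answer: -58124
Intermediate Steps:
H(E) = -3*E
s = -13 (s = -7 - 3*2 = -7 - 6 = -13)
r(G, b) = -30 + b² - 5*G (r(G, b) = (-5*G + b²) - 30 = (b² - 5*G) - 30 = -30 + b² - 5*G)
r(s, Q(-3))*(n - 908) = (-30 + (-3)² - 5*(-13))*(-413 - 908) = (-30 + 9 + 65)*(-1321) = 44*(-1321) = -58124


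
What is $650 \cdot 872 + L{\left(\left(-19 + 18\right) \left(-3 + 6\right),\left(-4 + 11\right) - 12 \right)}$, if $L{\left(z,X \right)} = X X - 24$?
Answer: $566801$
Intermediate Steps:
$L{\left(z,X \right)} = -24 + X^{2}$ ($L{\left(z,X \right)} = X^{2} - 24 = -24 + X^{2}$)
$650 \cdot 872 + L{\left(\left(-19 + 18\right) \left(-3 + 6\right),\left(-4 + 11\right) - 12 \right)} = 650 \cdot 872 - \left(24 - \left(\left(-4 + 11\right) - 12\right)^{2}\right) = 566800 - \left(24 - \left(7 - 12\right)^{2}\right) = 566800 - \left(24 - \left(-5\right)^{2}\right) = 566800 + \left(-24 + 25\right) = 566800 + 1 = 566801$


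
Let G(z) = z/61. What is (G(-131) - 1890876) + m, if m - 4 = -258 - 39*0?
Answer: -115359061/61 ≈ -1.8911e+6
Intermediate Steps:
G(z) = z/61 (G(z) = z*(1/61) = z/61)
m = -254 (m = 4 + (-258 - 39*0) = 4 + (-258 + 0) = 4 - 258 = -254)
(G(-131) - 1890876) + m = ((1/61)*(-131) - 1890876) - 254 = (-131/61 - 1890876) - 254 = -115343567/61 - 254 = -115359061/61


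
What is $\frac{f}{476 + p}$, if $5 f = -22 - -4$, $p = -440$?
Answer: $- \frac{1}{10} \approx -0.1$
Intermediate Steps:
$f = - \frac{18}{5}$ ($f = \frac{-22 - -4}{5} = \frac{-22 + 4}{5} = \frac{1}{5} \left(-18\right) = - \frac{18}{5} \approx -3.6$)
$\frac{f}{476 + p} = \frac{1}{476 - 440} \left(- \frac{18}{5}\right) = \frac{1}{36} \left(- \frac{18}{5}\right) = - \frac{1}{10}$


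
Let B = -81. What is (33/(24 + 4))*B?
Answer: -2673/28 ≈ -95.464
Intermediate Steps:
(33/(24 + 4))*B = (33/(24 + 4))*(-81) = (33/28)*(-81) = -2673/28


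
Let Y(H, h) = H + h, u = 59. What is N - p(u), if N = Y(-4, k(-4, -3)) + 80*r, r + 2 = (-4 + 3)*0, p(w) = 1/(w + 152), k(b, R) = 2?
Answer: -34183/211 ≈ -162.00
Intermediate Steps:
p(w) = 1/(152 + w)
r = -2 (r = -2 + (-4 + 3)*0 = -2 - 1*0 = -2 + 0 = -2)
N = -162 (N = (-4 + 2) + 80*(-2) = -2 - 160 = -162)
N - p(u) = -162 - 1/(152 + 59) = -162 - 1/211 = -34183/211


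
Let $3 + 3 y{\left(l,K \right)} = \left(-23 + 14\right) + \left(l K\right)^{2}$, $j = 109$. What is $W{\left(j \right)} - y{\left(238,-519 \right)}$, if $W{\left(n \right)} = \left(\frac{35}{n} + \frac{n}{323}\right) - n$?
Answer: $- \frac{179059102882945}{35207} \approx -5.0859 \cdot 10^{9}$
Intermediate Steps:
$y{\left(l,K \right)} = -4 + \frac{K^{2} l^{2}}{3}$ ($y{\left(l,K \right)} = -1 + \frac{\left(-23 + 14\right) + \left(l K\right)^{2}}{3} = -1 + \frac{-9 + \left(K l\right)^{2}}{3} = -1 + \frac{-9 + K^{2} l^{2}}{3} = -1 + \left(-3 + \frac{K^{2} l^{2}}{3}\right) = -4 + \frac{K^{2} l^{2}}{3}$)
$W{\left(n \right)} = \frac{35}{n} - \frac{322 n}{323}$ ($W{\left(n \right)} = \left(\frac{35}{n} + n \frac{1}{323}\right) - n = \left(\frac{35}{n} + \frac{n}{323}\right) - n = \frac{35}{n} - \frac{322 n}{323}$)
$W{\left(j \right)} - y{\left(238,-519 \right)} = \left(\frac{35}{109} - \frac{35098}{323}\right) - \left(-4 + \frac{\left(-519\right)^{2} \cdot 238^{2}}{3}\right) = \left(35 \cdot \frac{1}{109} - \frac{35098}{323}\right) - \left(-4 + \frac{1}{3} \cdot 269361 \cdot 56644\right) = \left(\frac{35}{109} - \frac{35098}{323}\right) - \left(-4 + 5085894828\right) = - \frac{3814377}{35207} - 5085894824 = - \frac{179059102882945}{35207}$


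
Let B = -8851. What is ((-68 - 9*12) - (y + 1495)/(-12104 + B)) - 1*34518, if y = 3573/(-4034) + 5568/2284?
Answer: -334921589083541/9653608074 ≈ -34694.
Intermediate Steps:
y = 3575145/2303414 (y = 3573*(-1/4034) + 5568*(1/2284) = -3573/4034 + 1392/571 = 3575145/2303414 ≈ 1.5521)
((-68 - 9*12) - (y + 1495)/(-12104 + B)) - 1*34518 = ((-68 - 9*12) - (3575145/2303414 + 1495)/(-12104 - 8851)) - 1*34518 = ((-68 - 108) - 3447179075/(2303414*(-20955))) - 34518 = (-176 - 3447179075*(-1)/(2303414*20955)) - 34518 = (-176 - 1*(-689435815/9653608074)) - 34518 = (-176 + 689435815/9653608074) - 34518 = -1698345585209/9653608074 - 34518 = -334921589083541/9653608074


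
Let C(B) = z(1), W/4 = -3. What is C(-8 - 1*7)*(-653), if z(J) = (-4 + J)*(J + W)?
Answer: -21549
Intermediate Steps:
W = -12 (W = 4*(-3) = -12)
z(J) = (-12 + J)*(-4 + J) (z(J) = (-4 + J)*(J - 12) = (-4 + J)*(-12 + J) = (-12 + J)*(-4 + J))
C(B) = 33 (C(B) = 48 + 1² - 16*1 = 48 + 1 - 16 = 33)
C(-8 - 1*7)*(-653) = 33*(-653) = -21549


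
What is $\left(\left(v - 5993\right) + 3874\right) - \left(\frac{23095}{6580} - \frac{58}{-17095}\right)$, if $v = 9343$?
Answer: $\frac{162439434347}{22497020} \approx 7220.5$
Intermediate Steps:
$\left(\left(v - 5993\right) + 3874\right) - \left(\frac{23095}{6580} - \frac{58}{-17095}\right) = \left(\left(9343 - 5993\right) + 3874\right) - \left(\frac{23095}{6580} - \frac{58}{-17095}\right) = \left(3350 + 3874\right) - \left(23095 \cdot \frac{1}{6580} - - \frac{58}{17095}\right) = 7224 - \left(\frac{4619}{1316} + \frac{58}{17095}\right) = 7224 - \frac{79038133}{22497020} = \frac{162439434347}{22497020}$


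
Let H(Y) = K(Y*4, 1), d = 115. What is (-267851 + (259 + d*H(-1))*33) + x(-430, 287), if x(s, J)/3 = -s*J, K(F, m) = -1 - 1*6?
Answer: 84361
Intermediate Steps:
K(F, m) = -7 (K(F, m) = -1 - 6 = -7)
H(Y) = -7
x(s, J) = -3*J*s (x(s, J) = 3*(-s*J) = 3*(-J*s) = -3*J*s)
(-267851 + (259 + d*H(-1))*33) + x(-430, 287) = (-267851 + (259 + 115*(-7))*33) - 3*287*(-430) = (-267851 + (259 - 805)*33) + 370230 = (-267851 - 546*33) + 370230 = (-267851 - 18018) + 370230 = -285869 + 370230 = 84361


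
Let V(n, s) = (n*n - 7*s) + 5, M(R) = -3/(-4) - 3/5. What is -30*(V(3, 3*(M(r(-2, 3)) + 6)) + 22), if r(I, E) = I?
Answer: 5589/2 ≈ 2794.5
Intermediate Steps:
M(R) = 3/20 (M(R) = -3*(-¼) - 3*⅕ = ¾ - ⅗ = 3/20)
V(n, s) = 5 + n² - 7*s (V(n, s) = (n² - 7*s) + 5 = 5 + n² - 7*s)
-30*(V(3, 3*(M(r(-2, 3)) + 6)) + 22) = -30*((5 + 3² - 21*(3/20 + 6)) + 22) = -30*((5 + 9 - 21*123/20) + 22) = -30*((5 + 9 - 7*369/20) + 22) = -30*((5 + 9 - 2583/20) + 22) = -30*(-2303/20 + 22) = -30*(-1863/20) = 5589/2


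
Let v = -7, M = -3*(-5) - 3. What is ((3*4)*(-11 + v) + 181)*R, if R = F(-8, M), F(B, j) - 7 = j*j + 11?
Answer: -5670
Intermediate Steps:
M = 12 (M = 15 - 3 = 12)
F(B, j) = 18 + j**2 (F(B, j) = 7 + (j*j + 11) = 7 + (j**2 + 11) = 7 + (11 + j**2) = 18 + j**2)
R = 162 (R = 18 + 12**2 = 18 + 144 = 162)
((3*4)*(-11 + v) + 181)*R = ((3*4)*(-11 - 7) + 181)*162 = (12*(-18) + 181)*162 = (-216 + 181)*162 = -35*162 = -5670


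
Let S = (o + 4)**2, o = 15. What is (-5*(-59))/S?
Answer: 295/361 ≈ 0.81717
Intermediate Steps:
S = 361 (S = (15 + 4)**2 = 19**2 = 361)
(-5*(-59))/S = -5*(-59)/361 = 295*(1/361) = 295/361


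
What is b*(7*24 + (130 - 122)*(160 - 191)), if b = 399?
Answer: -31920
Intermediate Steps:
b*(7*24 + (130 - 122)*(160 - 191)) = 399*(7*24 + (130 - 122)*(160 - 191)) = 399*(168 + 8*(-31)) = 399*(168 - 248) = 399*(-80) = -31920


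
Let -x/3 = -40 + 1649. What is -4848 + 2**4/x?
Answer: -23401312/4827 ≈ -4848.0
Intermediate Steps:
x = -4827 (x = -3*(-40 + 1649) = -3*1609 = -4827)
-4848 + 2**4/x = -4848 + 2**4/(-4827) = -4848 + 16*(-1/4827) = -4848 - 16/4827 = -23401312/4827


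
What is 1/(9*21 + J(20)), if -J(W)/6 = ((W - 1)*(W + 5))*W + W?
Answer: -1/56931 ≈ -1.7565e-5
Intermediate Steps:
J(W) = -6*W - 6*W*(-1 + W)*(5 + W) (J(W) = -6*(((W - 1)*(W + 5))*W + W) = -6*(((-1 + W)*(5 + W))*W + W) = -6*(W*(-1 + W)*(5 + W) + W) = -6*(W + W*(-1 + W)*(5 + W)) = -6*W - 6*W*(-1 + W)*(5 + W))
1/(9*21 + J(20)) = 1/(9*21 + 6*20*(4 - 1*20**2 - 4*20)) = 1/(189 + 6*20*(4 - 1*400 - 80)) = 1/(189 + 6*20*(4 - 400 - 80)) = 1/(189 + 6*20*(-476)) = 1/(189 - 57120) = 1/(-56931) = -1/56931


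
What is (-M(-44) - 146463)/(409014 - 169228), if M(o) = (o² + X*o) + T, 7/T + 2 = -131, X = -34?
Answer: -1424002/2277967 ≈ -0.62512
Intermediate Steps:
T = -1/19 (T = 7/(-2 - 131) = 7/(-133) = 7*(-1/133) = -1/19 ≈ -0.052632)
M(o) = -1/19 + o² - 34*o (M(o) = (o² - 34*o) - 1/19 = -1/19 + o² - 34*o)
(-M(-44) - 146463)/(409014 - 169228) = (-(-1/19 + (-44)² - 34*(-44)) - 146463)/(409014 - 169228) = (-(-1/19 + 1936 + 1496) - 146463)/239786 = (-1*65207/19 - 146463)*(1/239786) = (-65207/19 - 146463)*(1/239786) = -2848004/19*1/239786 = -1424002/2277967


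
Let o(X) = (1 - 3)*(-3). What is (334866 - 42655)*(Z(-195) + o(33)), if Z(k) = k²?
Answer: 11113076541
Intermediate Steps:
o(X) = 6 (o(X) = -2*(-3) = 6)
(334866 - 42655)*(Z(-195) + o(33)) = (334866 - 42655)*((-195)² + 6) = 292211*(38025 + 6) = 292211*38031 = 11113076541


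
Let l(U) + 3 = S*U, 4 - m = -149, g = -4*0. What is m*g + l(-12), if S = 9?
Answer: -111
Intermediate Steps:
g = 0
m = 153 (m = 4 - 1*(-149) = 4 + 149 = 153)
l(U) = -3 + 9*U
m*g + l(-12) = 153*0 + (-3 + 9*(-12)) = 0 + (-3 - 108) = 0 - 111 = -111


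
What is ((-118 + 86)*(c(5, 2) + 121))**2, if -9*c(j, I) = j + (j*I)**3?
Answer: 802816/9 ≈ 89202.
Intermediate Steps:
c(j, I) = -j/9 - I**3*j**3/9 (c(j, I) = -(j + (j*I)**3)/9 = -(j + (I*j)**3)/9 = -(j + I**3*j**3)/9 = -j/9 - I**3*j**3/9)
((-118 + 86)*(c(5, 2) + 121))**2 = ((-118 + 86)*(-1/9*5*(1 + 2**3*5**2) + 121))**2 = (-32*(-1/9*5*(1 + 8*25) + 121))**2 = (-32*(-1/9*5*(1 + 200) + 121))**2 = (-32*(-1/9*5*201 + 121))**2 = (-32*(-335/3 + 121))**2 = (-32*28/3)**2 = (-896/3)**2 = 802816/9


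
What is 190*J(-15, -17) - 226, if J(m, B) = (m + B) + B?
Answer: -9536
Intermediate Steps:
J(m, B) = m + 2*B (J(m, B) = (B + m) + B = m + 2*B)
190*J(-15, -17) - 226 = 190*(-15 + 2*(-17)) - 226 = 190*(-15 - 34) - 226 = 190*(-49) - 226 = -9310 - 226 = -9536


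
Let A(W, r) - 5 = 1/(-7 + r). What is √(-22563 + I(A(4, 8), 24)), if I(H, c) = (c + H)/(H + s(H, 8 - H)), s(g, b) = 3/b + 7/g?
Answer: 3*I*√423618/13 ≈ 150.2*I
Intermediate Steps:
A(W, r) = 5 + 1/(-7 + r)
I(H, c) = (H + c)/(H + 3/(8 - H) + 7/H) (I(H, c) = (c + H)/(H + (3/(8 - H) + 7/H)) = (H + c)/(H + 3/(8 - H) + 7/H))
√(-22563 + I(A(4, 8), 24)) = √(-22563 + ((-34 + 5*8)/(-7 + 8))*(-8 + (-34 + 5*8)/(-7 + 8))*((-34 + 5*8)/(-7 + 8) + 24)/(-56 + 4*((-34 + 5*8)/(-7 + 8)) + ((-34 + 5*8)/(-7 + 8))²*(-8 + (-34 + 5*8)/(-7 + 8)))) = √(-22563 + ((-34 + 40)/1)*(-8 + (-34 + 40)/1)*((-34 + 40)/1 + 24)/(-56 + 4*((-34 + 40)/1) + ((-34 + 40)/1)²*(-8 + (-34 + 40)/1))) = √(-22563 + (1*6)*(-8 + 1*6)*(1*6 + 24)/(-56 + 4*(1*6) + (1*6)²*(-8 + 1*6))) = √(-22563 + 6*(-8 + 6)*(6 + 24)/(-56 + 4*6 + 6²*(-8 + 6))) = √(-22563 + 6*(-2)*30/(-56 + 24 + 36*(-2))) = √(-22563 + 6*(-2)*30/(-56 + 24 - 72)) = √(-22563 + 6*(-2)*30/(-104)) = √(-22563 + 6*(-1/104)*(-2)*30) = √(-22563 + 45/13) = √(-293274/13) = 3*I*√423618/13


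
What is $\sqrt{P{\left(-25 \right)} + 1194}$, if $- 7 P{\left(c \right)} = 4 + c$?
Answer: $3 \sqrt{133} \approx 34.598$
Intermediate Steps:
$P{\left(c \right)} = - \frac{4}{7} - \frac{c}{7}$ ($P{\left(c \right)} = - \frac{4 + c}{7} = - \frac{4}{7} - \frac{c}{7}$)
$\sqrt{P{\left(-25 \right)} + 1194} = \sqrt{\left(- \frac{4}{7} - - \frac{25}{7}\right) + 1194} = \sqrt{\left(- \frac{4}{7} + \frac{25}{7}\right) + 1194} = \sqrt{3 + 1194} = \sqrt{1197} = 3 \sqrt{133}$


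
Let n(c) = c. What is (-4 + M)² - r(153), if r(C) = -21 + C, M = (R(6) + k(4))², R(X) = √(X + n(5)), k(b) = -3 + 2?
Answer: -24 - 32*√11 ≈ -130.13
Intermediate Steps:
k(b) = -1
R(X) = √(5 + X) (R(X) = √(X + 5) = √(5 + X))
M = (-1 + √11)² (M = (√(5 + 6) - 1)² = (√11 - 1)² = (-1 + √11)² ≈ 5.3668)
(-4 + M)² - r(153) = (-4 + (1 - √11)²)² - (-21 + 153) = (-4 + (1 - √11)²)² - 1*132 = (-4 + (1 - √11)²)² - 132 = -132 + (-4 + (1 - √11)²)²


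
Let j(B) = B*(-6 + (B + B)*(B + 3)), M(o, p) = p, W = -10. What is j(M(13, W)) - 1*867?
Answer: -2207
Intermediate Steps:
j(B) = B*(-6 + 2*B*(3 + B)) (j(B) = B*(-6 + (2*B)*(3 + B)) = B*(-6 + 2*B*(3 + B)))
j(M(13, W)) - 1*867 = 2*(-10)*(-3 + (-10)**2 + 3*(-10)) - 1*867 = 2*(-10)*(-3 + 100 - 30) - 867 = 2*(-10)*67 - 867 = -1340 - 867 = -2207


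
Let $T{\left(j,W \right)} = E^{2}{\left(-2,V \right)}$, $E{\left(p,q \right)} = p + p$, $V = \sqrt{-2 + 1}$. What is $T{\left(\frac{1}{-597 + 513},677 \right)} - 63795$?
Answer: $-63779$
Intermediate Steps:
$V = i$ ($V = \sqrt{-1} = i \approx 1.0 i$)
$E{\left(p,q \right)} = 2 p$
$T{\left(j,W \right)} = 16$ ($T{\left(j,W \right)} = \left(2 \left(-2\right)\right)^{2} = \left(-4\right)^{2} = 16$)
$T{\left(\frac{1}{-597 + 513},677 \right)} - 63795 = 16 - 63795 = -63779$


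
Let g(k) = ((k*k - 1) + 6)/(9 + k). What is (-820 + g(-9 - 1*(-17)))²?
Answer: 192404641/289 ≈ 6.6576e+5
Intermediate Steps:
g(k) = (5 + k²)/(9 + k) (g(k) = ((k² - 1) + 6)/(9 + k) = ((-1 + k²) + 6)/(9 + k) = (5 + k²)/(9 + k))
(-820 + g(-9 - 1*(-17)))² = (-820 + (5 + (-9 - 1*(-17))²)/(9 + (-9 - 1*(-17))))² = (-820 + (5 + (-9 + 17)²)/(9 + (-9 + 17)))² = (-820 + (5 + 8²)/(9 + 8))² = (-820 + (5 + 64)/17)² = (-820 + (1/17)*69)² = (-820 + 69/17)² = (-13871/17)² = 192404641/289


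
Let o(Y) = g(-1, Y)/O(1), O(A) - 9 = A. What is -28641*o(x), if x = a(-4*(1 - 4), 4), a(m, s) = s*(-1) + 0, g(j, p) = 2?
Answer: -28641/5 ≈ -5728.2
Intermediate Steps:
O(A) = 9 + A
a(m, s) = -s (a(m, s) = -s + 0 = -s)
x = -4 (x = -1*4 = -4)
o(Y) = 1/5 (o(Y) = 2/(9 + 1) = 2/10 = 2*(1/10) = 1/5)
-28641*o(x) = -28641*1/5 = -28641/5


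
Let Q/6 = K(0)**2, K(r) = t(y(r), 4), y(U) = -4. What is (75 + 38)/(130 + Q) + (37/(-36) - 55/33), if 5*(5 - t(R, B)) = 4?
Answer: -117553/53064 ≈ -2.2153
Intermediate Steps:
t(R, B) = 21/5 (t(R, B) = 5 - 1/5*4 = 5 - 4/5 = 21/5)
K(r) = 21/5
Q = 2646/25 (Q = 6*(21/5)**2 = 6*(441/25) = 2646/25 ≈ 105.84)
(75 + 38)/(130 + Q) + (37/(-36) - 55/33) = (75 + 38)/(130 + 2646/25) + (37/(-36) - 55/33) = 113/(5896/25) + (37*(-1/36) - 55*1/33) = 113*(25/5896) + (-37/36 - 5/3) = 2825/5896 - 97/36 = -117553/53064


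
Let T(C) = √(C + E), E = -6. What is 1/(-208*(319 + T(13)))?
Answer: -319/21164832 + √7/21164832 ≈ -1.4947e-5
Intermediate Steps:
T(C) = √(-6 + C) (T(C) = √(C - 6) = √(-6 + C))
1/(-208*(319 + T(13))) = 1/(-208*(319 + √(-6 + 13))) = 1/(-208*(319 + √7)) = 1/(-66352 - 208*√7)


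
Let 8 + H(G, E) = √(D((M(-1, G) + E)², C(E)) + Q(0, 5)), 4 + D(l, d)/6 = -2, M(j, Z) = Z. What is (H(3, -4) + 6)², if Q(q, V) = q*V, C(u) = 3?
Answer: -32 - 24*I ≈ -32.0 - 24.0*I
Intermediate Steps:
Q(q, V) = V*q
D(l, d) = -36 (D(l, d) = -24 + 6*(-2) = -24 - 12 = -36)
H(G, E) = -8 + 6*I (H(G, E) = -8 + √(-36 + 5*0) = -8 + √(-36 + 0) = -8 + √(-36) = -8 + 6*I)
(H(3, -4) + 6)² = ((-8 + 6*I) + 6)² = (-2 + 6*I)²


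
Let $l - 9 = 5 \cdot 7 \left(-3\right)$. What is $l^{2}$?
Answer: $9216$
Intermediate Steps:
$l = -96$ ($l = 9 + 5 \cdot 7 \left(-3\right) = 9 + 35 \left(-3\right) = 9 - 105 = -96$)
$l^{2} = \left(-96\right)^{2} = 9216$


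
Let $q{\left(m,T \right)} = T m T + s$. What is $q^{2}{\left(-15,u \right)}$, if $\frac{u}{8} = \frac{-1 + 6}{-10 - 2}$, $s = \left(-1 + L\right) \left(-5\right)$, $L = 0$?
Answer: $\frac{235225}{9} \approx 26136.0$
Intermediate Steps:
$s = 5$ ($s = \left(-1 + 0\right) \left(-5\right) = \left(-1\right) \left(-5\right) = 5$)
$u = - \frac{10}{3}$ ($u = 8 \frac{-1 + 6}{-10 - 2} = 8 \frac{5}{-12} = 8 \cdot 5 \left(- \frac{1}{12}\right) = 8 \left(- \frac{5}{12}\right) = - \frac{10}{3} \approx -3.3333$)
$q{\left(m,T \right)} = 5 + m T^{2}$ ($q{\left(m,T \right)} = T m T + 5 = m T^{2} + 5 = 5 + m T^{2}$)
$q^{2}{\left(-15,u \right)} = \left(5 - 15 \left(- \frac{10}{3}\right)^{2}\right)^{2} = \left(5 - \frac{500}{3}\right)^{2} = \left(- \frac{485}{3}\right)^{2} = \frac{235225}{9}$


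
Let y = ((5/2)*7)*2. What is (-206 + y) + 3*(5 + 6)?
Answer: -138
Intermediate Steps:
y = 35 (y = ((5*(1/2))*7)*2 = ((5/2)*7)*2 = (35/2)*2 = 35)
(-206 + y) + 3*(5 + 6) = (-206 + 35) + 3*(5 + 6) = -171 + 3*11 = -171 + 33 = -138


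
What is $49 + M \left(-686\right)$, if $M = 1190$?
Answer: $-816291$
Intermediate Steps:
$49 + M \left(-686\right) = 49 + 1190 \left(-686\right) = 49 - 816340 = -816291$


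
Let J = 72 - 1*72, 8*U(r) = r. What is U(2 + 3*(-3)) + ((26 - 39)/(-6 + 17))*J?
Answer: -7/8 ≈ -0.87500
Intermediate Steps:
U(r) = r/8
J = 0 (J = 72 - 72 = 0)
U(2 + 3*(-3)) + ((26 - 39)/(-6 + 17))*J = (2 + 3*(-3))/8 + ((26 - 39)/(-6 + 17))*0 = (2 - 9)/8 - 13/11*0 = (⅛)*(-7) - 13*1/11*0 = -7/8 - 13/11*0 = -7/8 + 0 = -7/8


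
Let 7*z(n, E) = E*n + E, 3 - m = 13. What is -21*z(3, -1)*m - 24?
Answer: -144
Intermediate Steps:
m = -10 (m = 3 - 1*13 = 3 - 13 = -10)
z(n, E) = E/7 + E*n/7 (z(n, E) = (E*n + E)/7 = (E + E*n)/7 = E/7 + E*n/7)
-21*z(3, -1)*m - 24 = -21*(⅐)*(-1)*(1 + 3)*(-10) - 24 = -21*(⅐)*(-1)*4*(-10) - 24 = -(-12)*(-10) - 24 = -21*40/7 - 24 = -120 - 24 = -144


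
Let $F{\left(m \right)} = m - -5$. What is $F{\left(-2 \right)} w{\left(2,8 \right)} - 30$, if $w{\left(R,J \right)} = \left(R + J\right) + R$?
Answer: $6$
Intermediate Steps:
$w{\left(R,J \right)} = J + 2 R$ ($w{\left(R,J \right)} = \left(J + R\right) + R = J + 2 R$)
$F{\left(m \right)} = 5 + m$ ($F{\left(m \right)} = m + 5 = 5 + m$)
$F{\left(-2 \right)} w{\left(2,8 \right)} - 30 = \left(5 - 2\right) \left(8 + 2 \cdot 2\right) - 30 = 3 \left(8 + 4\right) - 30 = 3 \cdot 12 - 30 = 36 - 30 = 6$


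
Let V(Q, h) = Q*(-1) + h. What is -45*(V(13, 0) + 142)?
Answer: -5805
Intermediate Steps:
V(Q, h) = h - Q (V(Q, h) = -Q + h = h - Q)
-45*(V(13, 0) + 142) = -45*((0 - 1*13) + 142) = -45*((0 - 13) + 142) = -45*(-13 + 142) = -45*129 = -5805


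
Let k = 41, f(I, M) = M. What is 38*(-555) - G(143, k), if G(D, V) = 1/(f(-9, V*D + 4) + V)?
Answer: -124599721/5908 ≈ -21090.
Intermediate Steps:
G(D, V) = 1/(4 + V + D*V) (G(D, V) = 1/((V*D + 4) + V) = 1/((D*V + 4) + V) = 1/((4 + D*V) + V) = 1/(4 + V + D*V))
38*(-555) - G(143, k) = 38*(-555) - 1/(4 + 41 + 143*41) = -21090 - 1/(4 + 41 + 5863) = -21090 - 1/5908 = -124599721/5908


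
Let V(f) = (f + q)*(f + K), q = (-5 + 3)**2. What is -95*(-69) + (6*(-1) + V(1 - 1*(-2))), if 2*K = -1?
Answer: 13133/2 ≈ 6566.5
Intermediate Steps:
K = -1/2 (K = (1/2)*(-1) = -1/2 ≈ -0.50000)
q = 4 (q = (-2)**2 = 4)
V(f) = (4 + f)*(-1/2 + f) (V(f) = (f + 4)*(f - 1/2) = (4 + f)*(-1/2 + f))
-95*(-69) + (6*(-1) + V(1 - 1*(-2))) = -95*(-69) + (6*(-1) + (-2 + (1 - 1*(-2))**2 + 7*(1 - 1*(-2))/2)) = 6555 + (-6 + (-2 + (1 + 2)**2 + 7*(1 + 2)/2)) = 6555 + (-6 + (-2 + 3**2 + (7/2)*3)) = 6555 + (-6 + (-2 + 9 + 21/2)) = 6555 + (-6 + 35/2) = 6555 + 23/2 = 13133/2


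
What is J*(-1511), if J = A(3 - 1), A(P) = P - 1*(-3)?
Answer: -7555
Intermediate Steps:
A(P) = 3 + P (A(P) = P + 3 = 3 + P)
J = 5 (J = 3 + (3 - 1) = 3 + 2 = 5)
J*(-1511) = 5*(-1511) = -7555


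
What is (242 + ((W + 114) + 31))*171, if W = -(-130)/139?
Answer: 9220833/139 ≈ 66337.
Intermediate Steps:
W = 130/139 (W = -(-130)/139 = -1*(-130/139) = 130/139 ≈ 0.93525)
(242 + ((W + 114) + 31))*171 = (242 + ((130/139 + 114) + 31))*171 = (242 + (15976/139 + 31))*171 = (242 + 20285/139)*171 = (53923/139)*171 = 9220833/139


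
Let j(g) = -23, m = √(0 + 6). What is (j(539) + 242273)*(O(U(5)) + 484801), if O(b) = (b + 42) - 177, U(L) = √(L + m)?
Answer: 117410338500 + 242250*√(5 + √6) ≈ 1.1741e+11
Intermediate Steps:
m = √6 ≈ 2.4495
U(L) = √(L + √6)
O(b) = -135 + b (O(b) = (42 + b) - 177 = -135 + b)
(j(539) + 242273)*(O(U(5)) + 484801) = (-23 + 242273)*((-135 + √(5 + √6)) + 484801) = 242250*(484666 + √(5 + √6)) = 117410338500 + 242250*√(5 + √6)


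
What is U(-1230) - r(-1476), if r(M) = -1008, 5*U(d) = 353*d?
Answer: -85830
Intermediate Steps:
U(d) = 353*d/5 (U(d) = (353*d)/5 = 353*d/5)
U(-1230) - r(-1476) = (353/5)*(-1230) - 1*(-1008) = -86838 + 1008 = -85830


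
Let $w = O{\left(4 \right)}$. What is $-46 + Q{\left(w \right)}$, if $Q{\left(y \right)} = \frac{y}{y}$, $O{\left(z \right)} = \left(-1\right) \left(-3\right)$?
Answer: $-45$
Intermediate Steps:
$O{\left(z \right)} = 3$
$w = 3$
$Q{\left(y \right)} = 1$
$-46 + Q{\left(w \right)} = -46 + 1 = -45$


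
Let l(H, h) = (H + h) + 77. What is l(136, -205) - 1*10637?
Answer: -10629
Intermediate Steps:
l(H, h) = 77 + H + h
l(136, -205) - 1*10637 = (77 + 136 - 205) - 1*10637 = 8 - 10637 = -10629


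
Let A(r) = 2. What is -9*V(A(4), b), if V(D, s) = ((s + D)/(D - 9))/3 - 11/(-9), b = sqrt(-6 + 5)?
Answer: -71/7 + 3*I/7 ≈ -10.143 + 0.42857*I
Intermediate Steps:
b = I (b = sqrt(-1) = I ≈ 1.0*I)
V(D, s) = 11/9 + (D + s)/(3*(-9 + D)) (V(D, s) = ((D + s)/(-9 + D))*(1/3) - 11*(-1/9) = ((D + s)/(-9 + D))*(1/3) + 11/9 = (D + s)/(3*(-9 + D)) + 11/9 = 11/9 + (D + s)/(3*(-9 + D)))
-9*V(A(4), b) = -(-99 + 3*I + 14*2)/(-9 + 2) = -(-99 + 3*I + 28)/(-7) = -(-1)*(-71 + 3*I)/7 = -9*(71/63 - I/21) = -71/7 + 3*I/7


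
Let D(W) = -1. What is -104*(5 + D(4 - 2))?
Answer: -416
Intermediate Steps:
-104*(5 + D(4 - 2)) = -104*(5 - 1) = -104*4 = -416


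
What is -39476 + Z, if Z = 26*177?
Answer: -34874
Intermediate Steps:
Z = 4602
-39476 + Z = -39476 + 4602 = -34874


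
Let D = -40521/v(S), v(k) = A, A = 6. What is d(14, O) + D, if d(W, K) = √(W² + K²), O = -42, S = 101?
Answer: -13507/2 + 14*√10 ≈ -6709.2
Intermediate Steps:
v(k) = 6
d(W, K) = √(K² + W²)
D = -13507/2 (D = -40521/6 = -40521*⅙ = -13507/2 ≈ -6753.5)
d(14, O) + D = √((-42)² + 14²) - 13507/2 = √(1764 + 196) - 13507/2 = √1960 - 13507/2 = 14*√10 - 13507/2 = -13507/2 + 14*√10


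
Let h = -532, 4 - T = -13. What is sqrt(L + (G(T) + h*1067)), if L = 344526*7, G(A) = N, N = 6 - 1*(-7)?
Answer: sqrt(1844051) ≈ 1358.0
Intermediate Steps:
T = 17 (T = 4 - 1*(-13) = 4 + 13 = 17)
N = 13 (N = 6 + 7 = 13)
G(A) = 13
L = 2411682
sqrt(L + (G(T) + h*1067)) = sqrt(2411682 + (13 - 532*1067)) = sqrt(2411682 + (13 - 567644)) = sqrt(2411682 - 567631) = sqrt(1844051)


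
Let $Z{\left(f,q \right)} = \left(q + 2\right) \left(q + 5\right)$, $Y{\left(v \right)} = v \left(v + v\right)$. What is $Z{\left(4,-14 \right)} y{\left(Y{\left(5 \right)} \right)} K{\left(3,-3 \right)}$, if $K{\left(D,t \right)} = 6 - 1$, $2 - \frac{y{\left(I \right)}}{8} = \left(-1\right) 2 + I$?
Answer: $-198720$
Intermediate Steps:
$Y{\left(v \right)} = 2 v^{2}$ ($Y{\left(v \right)} = v 2 v = 2 v^{2}$)
$Z{\left(f,q \right)} = \left(2 + q\right) \left(5 + q\right)$
$y{\left(I \right)} = 32 - 8 I$ ($y{\left(I \right)} = 16 - 8 \left(\left(-1\right) 2 + I\right) = 16 - 8 \left(-2 + I\right) = 16 - \left(-16 + 8 I\right) = 32 - 8 I$)
$K{\left(D,t \right)} = 5$
$Z{\left(4,-14 \right)} y{\left(Y{\left(5 \right)} \right)} K{\left(3,-3 \right)} = \left(10 + \left(-14\right)^{2} + 7 \left(-14\right)\right) \left(32 - 8 \cdot 2 \cdot 5^{2}\right) 5 = \left(10 + 196 - 98\right) \left(32 - 8 \cdot 2 \cdot 25\right) 5 = 108 \left(32 - 400\right) 5 = 108 \left(\left(-368\right) 5\right) = 108 \left(-1840\right) = -198720$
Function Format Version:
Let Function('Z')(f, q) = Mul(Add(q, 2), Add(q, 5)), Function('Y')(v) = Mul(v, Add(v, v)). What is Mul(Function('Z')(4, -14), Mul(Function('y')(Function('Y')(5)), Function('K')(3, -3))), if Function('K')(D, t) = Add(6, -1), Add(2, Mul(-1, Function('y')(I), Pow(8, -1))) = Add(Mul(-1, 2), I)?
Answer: -198720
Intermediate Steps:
Function('Y')(v) = Mul(2, Pow(v, 2)) (Function('Y')(v) = Mul(v, Mul(2, v)) = Mul(2, Pow(v, 2)))
Function('Z')(f, q) = Mul(Add(2, q), Add(5, q))
Function('y')(I) = Add(32, Mul(-8, I)) (Function('y')(I) = Add(16, Mul(-8, Add(Mul(-1, 2), I))) = Add(16, Mul(-8, Add(-2, I))) = Add(16, Add(16, Mul(-8, I))) = Add(32, Mul(-8, I)))
Function('K')(D, t) = 5
Mul(Function('Z')(4, -14), Mul(Function('y')(Function('Y')(5)), Function('K')(3, -3))) = Mul(Add(10, Pow(-14, 2), Mul(7, -14)), Mul(Add(32, Mul(-8, Mul(2, Pow(5, 2)))), 5)) = Mul(Add(10, 196, -98), Mul(Add(32, Mul(-8, Mul(2, 25))), 5)) = Mul(108, Mul(Add(32, Mul(-8, 50)), 5)) = Mul(108, Mul(Add(32, -400), 5)) = Mul(108, Mul(-368, 5)) = Mul(108, -1840) = -198720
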